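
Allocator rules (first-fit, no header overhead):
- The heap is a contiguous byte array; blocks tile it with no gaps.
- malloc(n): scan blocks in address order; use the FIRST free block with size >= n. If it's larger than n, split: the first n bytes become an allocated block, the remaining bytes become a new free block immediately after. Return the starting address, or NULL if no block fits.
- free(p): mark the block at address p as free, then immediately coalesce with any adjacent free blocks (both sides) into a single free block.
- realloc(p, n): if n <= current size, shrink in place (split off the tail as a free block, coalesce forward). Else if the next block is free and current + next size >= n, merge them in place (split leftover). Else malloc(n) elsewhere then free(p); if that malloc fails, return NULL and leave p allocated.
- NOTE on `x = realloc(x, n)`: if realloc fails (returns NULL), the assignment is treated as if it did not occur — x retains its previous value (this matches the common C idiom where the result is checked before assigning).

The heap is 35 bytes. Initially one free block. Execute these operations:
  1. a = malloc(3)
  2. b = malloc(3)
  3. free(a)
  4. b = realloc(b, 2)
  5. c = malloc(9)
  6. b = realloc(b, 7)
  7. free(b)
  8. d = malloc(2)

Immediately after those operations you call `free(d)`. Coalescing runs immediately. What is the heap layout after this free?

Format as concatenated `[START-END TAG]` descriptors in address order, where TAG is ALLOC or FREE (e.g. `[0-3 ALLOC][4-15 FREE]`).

Answer: [0-4 FREE][5-13 ALLOC][14-34 FREE]

Derivation:
Op 1: a = malloc(3) -> a = 0; heap: [0-2 ALLOC][3-34 FREE]
Op 2: b = malloc(3) -> b = 3; heap: [0-2 ALLOC][3-5 ALLOC][6-34 FREE]
Op 3: free(a) -> (freed a); heap: [0-2 FREE][3-5 ALLOC][6-34 FREE]
Op 4: b = realloc(b, 2) -> b = 3; heap: [0-2 FREE][3-4 ALLOC][5-34 FREE]
Op 5: c = malloc(9) -> c = 5; heap: [0-2 FREE][3-4 ALLOC][5-13 ALLOC][14-34 FREE]
Op 6: b = realloc(b, 7) -> b = 14; heap: [0-4 FREE][5-13 ALLOC][14-20 ALLOC][21-34 FREE]
Op 7: free(b) -> (freed b); heap: [0-4 FREE][5-13 ALLOC][14-34 FREE]
Op 8: d = malloc(2) -> d = 0; heap: [0-1 ALLOC][2-4 FREE][5-13 ALLOC][14-34 FREE]
free(d): d = 0 -> block [0-1 ALLOC]; mark free, coalesce with adjacent free neighbors -> [0-4 FREE][5-13 ALLOC][14-34 FREE]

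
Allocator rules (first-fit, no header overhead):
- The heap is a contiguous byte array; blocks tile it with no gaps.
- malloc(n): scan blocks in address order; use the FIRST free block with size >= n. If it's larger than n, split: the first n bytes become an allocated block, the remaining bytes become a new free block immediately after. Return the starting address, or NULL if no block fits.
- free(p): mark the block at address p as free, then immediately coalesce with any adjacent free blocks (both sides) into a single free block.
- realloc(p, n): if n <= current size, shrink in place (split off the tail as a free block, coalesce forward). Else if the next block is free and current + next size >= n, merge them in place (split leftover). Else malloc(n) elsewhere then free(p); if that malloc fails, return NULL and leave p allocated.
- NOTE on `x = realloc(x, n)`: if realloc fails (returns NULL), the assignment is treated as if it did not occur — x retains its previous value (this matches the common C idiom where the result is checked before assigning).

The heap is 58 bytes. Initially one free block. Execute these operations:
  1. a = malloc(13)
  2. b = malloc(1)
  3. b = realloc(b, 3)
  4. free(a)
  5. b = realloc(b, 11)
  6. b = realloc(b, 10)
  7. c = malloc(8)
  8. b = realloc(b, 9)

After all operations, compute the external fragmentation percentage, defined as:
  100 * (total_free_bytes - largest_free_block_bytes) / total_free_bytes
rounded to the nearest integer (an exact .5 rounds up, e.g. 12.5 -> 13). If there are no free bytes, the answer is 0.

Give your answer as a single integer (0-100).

Answer: 12

Derivation:
Op 1: a = malloc(13) -> a = 0; heap: [0-12 ALLOC][13-57 FREE]
Op 2: b = malloc(1) -> b = 13; heap: [0-12 ALLOC][13-13 ALLOC][14-57 FREE]
Op 3: b = realloc(b, 3) -> b = 13; heap: [0-12 ALLOC][13-15 ALLOC][16-57 FREE]
Op 4: free(a) -> (freed a); heap: [0-12 FREE][13-15 ALLOC][16-57 FREE]
Op 5: b = realloc(b, 11) -> b = 13; heap: [0-12 FREE][13-23 ALLOC][24-57 FREE]
Op 6: b = realloc(b, 10) -> b = 13; heap: [0-12 FREE][13-22 ALLOC][23-57 FREE]
Op 7: c = malloc(8) -> c = 0; heap: [0-7 ALLOC][8-12 FREE][13-22 ALLOC][23-57 FREE]
Op 8: b = realloc(b, 9) -> b = 13; heap: [0-7 ALLOC][8-12 FREE][13-21 ALLOC][22-57 FREE]
Free blocks: [5 36] total_free=41 largest=36 -> 100*(41-36)/41 = 500/41 ≈ 12.195 -> rounds to 12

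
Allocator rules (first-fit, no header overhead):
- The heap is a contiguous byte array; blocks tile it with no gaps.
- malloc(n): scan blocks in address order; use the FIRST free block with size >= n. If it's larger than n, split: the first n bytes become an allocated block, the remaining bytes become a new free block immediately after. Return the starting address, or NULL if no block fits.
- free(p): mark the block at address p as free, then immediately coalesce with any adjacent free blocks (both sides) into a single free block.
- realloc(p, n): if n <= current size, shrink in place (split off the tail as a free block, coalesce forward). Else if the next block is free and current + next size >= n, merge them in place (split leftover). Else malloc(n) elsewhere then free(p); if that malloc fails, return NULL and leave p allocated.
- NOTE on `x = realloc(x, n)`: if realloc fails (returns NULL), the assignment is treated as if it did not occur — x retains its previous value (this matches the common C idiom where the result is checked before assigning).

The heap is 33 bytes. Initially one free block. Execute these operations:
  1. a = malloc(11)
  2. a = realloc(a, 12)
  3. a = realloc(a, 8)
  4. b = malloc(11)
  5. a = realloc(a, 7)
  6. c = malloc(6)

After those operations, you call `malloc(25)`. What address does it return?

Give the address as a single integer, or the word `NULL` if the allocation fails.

Op 1: a = malloc(11) -> a = 0; heap: [0-10 ALLOC][11-32 FREE]
Op 2: a = realloc(a, 12) -> a = 0; heap: [0-11 ALLOC][12-32 FREE]
Op 3: a = realloc(a, 8) -> a = 0; heap: [0-7 ALLOC][8-32 FREE]
Op 4: b = malloc(11) -> b = 8; heap: [0-7 ALLOC][8-18 ALLOC][19-32 FREE]
Op 5: a = realloc(a, 7) -> a = 0; heap: [0-6 ALLOC][7-7 FREE][8-18 ALLOC][19-32 FREE]
Op 6: c = malloc(6) -> c = 19; heap: [0-6 ALLOC][7-7 FREE][8-18 ALLOC][19-24 ALLOC][25-32 FREE]
malloc(25): first-fit scan over [0-6 ALLOC][7-7 FREE][8-18 ALLOC][19-24 ALLOC][25-32 FREE] -> NULL

Answer: NULL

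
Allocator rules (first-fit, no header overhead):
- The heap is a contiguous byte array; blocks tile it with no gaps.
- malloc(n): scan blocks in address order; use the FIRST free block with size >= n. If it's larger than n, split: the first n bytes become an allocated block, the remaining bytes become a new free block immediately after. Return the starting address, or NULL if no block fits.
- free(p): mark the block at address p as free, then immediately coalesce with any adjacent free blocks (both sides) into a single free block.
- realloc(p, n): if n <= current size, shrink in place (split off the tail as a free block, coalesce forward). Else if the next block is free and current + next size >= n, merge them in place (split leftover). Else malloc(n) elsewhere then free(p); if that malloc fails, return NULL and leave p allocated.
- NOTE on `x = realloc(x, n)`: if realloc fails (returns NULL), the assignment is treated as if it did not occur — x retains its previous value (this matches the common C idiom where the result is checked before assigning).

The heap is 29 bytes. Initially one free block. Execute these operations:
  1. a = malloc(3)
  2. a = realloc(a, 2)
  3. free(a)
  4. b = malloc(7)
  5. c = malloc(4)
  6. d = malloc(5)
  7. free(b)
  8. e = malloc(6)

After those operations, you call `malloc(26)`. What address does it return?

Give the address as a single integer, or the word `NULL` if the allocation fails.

Answer: NULL

Derivation:
Op 1: a = malloc(3) -> a = 0; heap: [0-2 ALLOC][3-28 FREE]
Op 2: a = realloc(a, 2) -> a = 0; heap: [0-1 ALLOC][2-28 FREE]
Op 3: free(a) -> (freed a); heap: [0-28 FREE]
Op 4: b = malloc(7) -> b = 0; heap: [0-6 ALLOC][7-28 FREE]
Op 5: c = malloc(4) -> c = 7; heap: [0-6 ALLOC][7-10 ALLOC][11-28 FREE]
Op 6: d = malloc(5) -> d = 11; heap: [0-6 ALLOC][7-10 ALLOC][11-15 ALLOC][16-28 FREE]
Op 7: free(b) -> (freed b); heap: [0-6 FREE][7-10 ALLOC][11-15 ALLOC][16-28 FREE]
Op 8: e = malloc(6) -> e = 0; heap: [0-5 ALLOC][6-6 FREE][7-10 ALLOC][11-15 ALLOC][16-28 FREE]
malloc(26): first-fit scan over [0-5 ALLOC][6-6 FREE][7-10 ALLOC][11-15 ALLOC][16-28 FREE] -> NULL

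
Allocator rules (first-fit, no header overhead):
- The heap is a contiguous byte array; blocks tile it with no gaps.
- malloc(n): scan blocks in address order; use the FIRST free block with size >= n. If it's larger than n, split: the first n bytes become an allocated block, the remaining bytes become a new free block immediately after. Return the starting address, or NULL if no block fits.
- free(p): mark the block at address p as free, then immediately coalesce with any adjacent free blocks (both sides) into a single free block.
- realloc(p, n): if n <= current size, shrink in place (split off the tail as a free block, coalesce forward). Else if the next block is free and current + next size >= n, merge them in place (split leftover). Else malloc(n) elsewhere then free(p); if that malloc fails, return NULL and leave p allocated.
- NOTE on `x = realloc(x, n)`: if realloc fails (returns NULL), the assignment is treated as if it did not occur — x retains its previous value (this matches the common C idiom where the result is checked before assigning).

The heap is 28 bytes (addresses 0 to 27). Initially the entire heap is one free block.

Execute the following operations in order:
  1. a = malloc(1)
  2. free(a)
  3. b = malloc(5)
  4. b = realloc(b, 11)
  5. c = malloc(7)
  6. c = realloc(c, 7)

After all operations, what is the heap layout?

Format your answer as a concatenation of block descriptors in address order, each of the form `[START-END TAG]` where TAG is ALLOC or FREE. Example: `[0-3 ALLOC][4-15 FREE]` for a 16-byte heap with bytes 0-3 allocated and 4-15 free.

Op 1: a = malloc(1) -> a = 0; heap: [0-0 ALLOC][1-27 FREE]
Op 2: free(a) -> (freed a); heap: [0-27 FREE]
Op 3: b = malloc(5) -> b = 0; heap: [0-4 ALLOC][5-27 FREE]
Op 4: b = realloc(b, 11) -> b = 0; heap: [0-10 ALLOC][11-27 FREE]
Op 5: c = malloc(7) -> c = 11; heap: [0-10 ALLOC][11-17 ALLOC][18-27 FREE]
Op 6: c = realloc(c, 7) -> c = 11; heap: [0-10 ALLOC][11-17 ALLOC][18-27 FREE]

Answer: [0-10 ALLOC][11-17 ALLOC][18-27 FREE]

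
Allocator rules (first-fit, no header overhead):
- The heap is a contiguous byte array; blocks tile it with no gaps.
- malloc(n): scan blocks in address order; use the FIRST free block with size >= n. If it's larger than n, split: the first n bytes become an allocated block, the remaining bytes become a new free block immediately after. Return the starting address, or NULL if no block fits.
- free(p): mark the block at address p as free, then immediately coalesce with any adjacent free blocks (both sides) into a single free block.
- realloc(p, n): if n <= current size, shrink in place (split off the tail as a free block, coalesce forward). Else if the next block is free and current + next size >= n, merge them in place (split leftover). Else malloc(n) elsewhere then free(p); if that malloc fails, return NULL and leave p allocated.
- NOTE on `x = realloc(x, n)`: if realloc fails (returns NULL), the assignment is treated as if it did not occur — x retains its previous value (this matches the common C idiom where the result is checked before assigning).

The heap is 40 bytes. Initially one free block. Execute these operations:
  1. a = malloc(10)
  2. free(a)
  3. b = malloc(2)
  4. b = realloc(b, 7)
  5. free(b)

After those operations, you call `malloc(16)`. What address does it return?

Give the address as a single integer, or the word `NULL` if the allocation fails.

Answer: 0

Derivation:
Op 1: a = malloc(10) -> a = 0; heap: [0-9 ALLOC][10-39 FREE]
Op 2: free(a) -> (freed a); heap: [0-39 FREE]
Op 3: b = malloc(2) -> b = 0; heap: [0-1 ALLOC][2-39 FREE]
Op 4: b = realloc(b, 7) -> b = 0; heap: [0-6 ALLOC][7-39 FREE]
Op 5: free(b) -> (freed b); heap: [0-39 FREE]
malloc(16): first-fit scan over [0-39 FREE] -> 0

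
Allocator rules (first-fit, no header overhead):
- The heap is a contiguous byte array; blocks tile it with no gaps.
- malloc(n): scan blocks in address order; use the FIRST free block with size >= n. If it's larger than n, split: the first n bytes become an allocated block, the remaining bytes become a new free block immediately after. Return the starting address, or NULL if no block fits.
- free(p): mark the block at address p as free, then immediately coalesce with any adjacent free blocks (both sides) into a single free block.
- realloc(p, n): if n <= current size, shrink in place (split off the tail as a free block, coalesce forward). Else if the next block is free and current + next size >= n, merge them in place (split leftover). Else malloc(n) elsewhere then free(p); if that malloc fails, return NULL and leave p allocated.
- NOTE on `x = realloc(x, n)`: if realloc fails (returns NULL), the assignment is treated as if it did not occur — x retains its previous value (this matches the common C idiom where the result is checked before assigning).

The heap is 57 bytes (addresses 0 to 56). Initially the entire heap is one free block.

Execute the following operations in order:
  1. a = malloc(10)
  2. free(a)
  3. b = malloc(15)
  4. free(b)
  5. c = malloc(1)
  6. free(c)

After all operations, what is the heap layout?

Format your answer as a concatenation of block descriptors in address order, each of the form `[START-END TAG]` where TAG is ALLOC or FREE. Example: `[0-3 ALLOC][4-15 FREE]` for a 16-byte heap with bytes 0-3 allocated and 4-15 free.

Answer: [0-56 FREE]

Derivation:
Op 1: a = malloc(10) -> a = 0; heap: [0-9 ALLOC][10-56 FREE]
Op 2: free(a) -> (freed a); heap: [0-56 FREE]
Op 3: b = malloc(15) -> b = 0; heap: [0-14 ALLOC][15-56 FREE]
Op 4: free(b) -> (freed b); heap: [0-56 FREE]
Op 5: c = malloc(1) -> c = 0; heap: [0-0 ALLOC][1-56 FREE]
Op 6: free(c) -> (freed c); heap: [0-56 FREE]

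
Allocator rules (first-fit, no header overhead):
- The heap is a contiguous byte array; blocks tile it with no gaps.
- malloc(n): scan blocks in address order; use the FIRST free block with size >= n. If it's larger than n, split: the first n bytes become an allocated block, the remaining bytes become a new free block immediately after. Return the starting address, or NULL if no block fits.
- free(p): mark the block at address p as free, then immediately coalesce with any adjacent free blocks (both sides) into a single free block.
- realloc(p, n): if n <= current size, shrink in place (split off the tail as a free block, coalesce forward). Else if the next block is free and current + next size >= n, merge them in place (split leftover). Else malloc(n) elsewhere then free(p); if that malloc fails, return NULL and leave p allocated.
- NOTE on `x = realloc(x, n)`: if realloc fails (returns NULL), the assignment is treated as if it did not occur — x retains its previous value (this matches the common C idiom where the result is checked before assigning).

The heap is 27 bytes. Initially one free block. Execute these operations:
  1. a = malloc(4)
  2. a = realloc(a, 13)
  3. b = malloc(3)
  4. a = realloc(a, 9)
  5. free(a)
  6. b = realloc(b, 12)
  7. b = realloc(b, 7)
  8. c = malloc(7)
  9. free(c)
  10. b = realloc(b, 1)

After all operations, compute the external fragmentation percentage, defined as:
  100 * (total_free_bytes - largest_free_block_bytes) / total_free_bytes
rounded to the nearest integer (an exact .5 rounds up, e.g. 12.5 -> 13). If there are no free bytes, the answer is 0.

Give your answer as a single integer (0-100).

Op 1: a = malloc(4) -> a = 0; heap: [0-3 ALLOC][4-26 FREE]
Op 2: a = realloc(a, 13) -> a = 0; heap: [0-12 ALLOC][13-26 FREE]
Op 3: b = malloc(3) -> b = 13; heap: [0-12 ALLOC][13-15 ALLOC][16-26 FREE]
Op 4: a = realloc(a, 9) -> a = 0; heap: [0-8 ALLOC][9-12 FREE][13-15 ALLOC][16-26 FREE]
Op 5: free(a) -> (freed a); heap: [0-12 FREE][13-15 ALLOC][16-26 FREE]
Op 6: b = realloc(b, 12) -> b = 13; heap: [0-12 FREE][13-24 ALLOC][25-26 FREE]
Op 7: b = realloc(b, 7) -> b = 13; heap: [0-12 FREE][13-19 ALLOC][20-26 FREE]
Op 8: c = malloc(7) -> c = 0; heap: [0-6 ALLOC][7-12 FREE][13-19 ALLOC][20-26 FREE]
Op 9: free(c) -> (freed c); heap: [0-12 FREE][13-19 ALLOC][20-26 FREE]
Op 10: b = realloc(b, 1) -> b = 13; heap: [0-12 FREE][13-13 ALLOC][14-26 FREE]
Free blocks: [13 13] total_free=26 largest=13 -> 100*(26-13)/26 = 1300/26 = 50

Answer: 50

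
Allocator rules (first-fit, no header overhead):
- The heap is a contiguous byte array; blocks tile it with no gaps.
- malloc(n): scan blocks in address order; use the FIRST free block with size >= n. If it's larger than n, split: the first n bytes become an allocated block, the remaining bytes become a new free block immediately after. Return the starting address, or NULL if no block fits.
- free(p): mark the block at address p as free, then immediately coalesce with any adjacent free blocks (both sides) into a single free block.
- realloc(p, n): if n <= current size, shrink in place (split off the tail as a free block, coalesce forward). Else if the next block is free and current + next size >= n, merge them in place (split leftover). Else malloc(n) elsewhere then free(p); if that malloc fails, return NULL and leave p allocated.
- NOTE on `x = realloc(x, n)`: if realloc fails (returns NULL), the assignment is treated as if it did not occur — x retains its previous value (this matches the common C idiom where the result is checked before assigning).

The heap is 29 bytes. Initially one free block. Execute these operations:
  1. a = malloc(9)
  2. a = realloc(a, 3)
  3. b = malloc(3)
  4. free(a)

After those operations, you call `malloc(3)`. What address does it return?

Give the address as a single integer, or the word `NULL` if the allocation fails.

Answer: 0

Derivation:
Op 1: a = malloc(9) -> a = 0; heap: [0-8 ALLOC][9-28 FREE]
Op 2: a = realloc(a, 3) -> a = 0; heap: [0-2 ALLOC][3-28 FREE]
Op 3: b = malloc(3) -> b = 3; heap: [0-2 ALLOC][3-5 ALLOC][6-28 FREE]
Op 4: free(a) -> (freed a); heap: [0-2 FREE][3-5 ALLOC][6-28 FREE]
malloc(3): first-fit scan over [0-2 FREE][3-5 ALLOC][6-28 FREE] -> 0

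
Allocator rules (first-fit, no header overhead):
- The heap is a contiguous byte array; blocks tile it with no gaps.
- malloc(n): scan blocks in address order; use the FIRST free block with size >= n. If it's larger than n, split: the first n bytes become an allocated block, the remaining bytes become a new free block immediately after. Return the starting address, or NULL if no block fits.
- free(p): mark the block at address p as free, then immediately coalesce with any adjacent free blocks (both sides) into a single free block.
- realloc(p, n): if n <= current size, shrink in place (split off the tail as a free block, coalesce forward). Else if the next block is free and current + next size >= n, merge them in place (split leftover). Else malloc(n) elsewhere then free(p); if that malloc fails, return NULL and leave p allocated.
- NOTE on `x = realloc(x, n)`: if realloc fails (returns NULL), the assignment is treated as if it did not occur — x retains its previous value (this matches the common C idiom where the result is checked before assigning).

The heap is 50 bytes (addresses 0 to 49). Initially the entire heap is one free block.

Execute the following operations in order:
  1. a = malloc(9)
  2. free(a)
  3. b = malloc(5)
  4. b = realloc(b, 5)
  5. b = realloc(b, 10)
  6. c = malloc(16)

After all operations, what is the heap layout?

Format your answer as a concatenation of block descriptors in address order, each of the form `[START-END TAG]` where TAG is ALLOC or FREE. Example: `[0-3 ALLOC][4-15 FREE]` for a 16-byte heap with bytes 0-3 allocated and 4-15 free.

Op 1: a = malloc(9) -> a = 0; heap: [0-8 ALLOC][9-49 FREE]
Op 2: free(a) -> (freed a); heap: [0-49 FREE]
Op 3: b = malloc(5) -> b = 0; heap: [0-4 ALLOC][5-49 FREE]
Op 4: b = realloc(b, 5) -> b = 0; heap: [0-4 ALLOC][5-49 FREE]
Op 5: b = realloc(b, 10) -> b = 0; heap: [0-9 ALLOC][10-49 FREE]
Op 6: c = malloc(16) -> c = 10; heap: [0-9 ALLOC][10-25 ALLOC][26-49 FREE]

Answer: [0-9 ALLOC][10-25 ALLOC][26-49 FREE]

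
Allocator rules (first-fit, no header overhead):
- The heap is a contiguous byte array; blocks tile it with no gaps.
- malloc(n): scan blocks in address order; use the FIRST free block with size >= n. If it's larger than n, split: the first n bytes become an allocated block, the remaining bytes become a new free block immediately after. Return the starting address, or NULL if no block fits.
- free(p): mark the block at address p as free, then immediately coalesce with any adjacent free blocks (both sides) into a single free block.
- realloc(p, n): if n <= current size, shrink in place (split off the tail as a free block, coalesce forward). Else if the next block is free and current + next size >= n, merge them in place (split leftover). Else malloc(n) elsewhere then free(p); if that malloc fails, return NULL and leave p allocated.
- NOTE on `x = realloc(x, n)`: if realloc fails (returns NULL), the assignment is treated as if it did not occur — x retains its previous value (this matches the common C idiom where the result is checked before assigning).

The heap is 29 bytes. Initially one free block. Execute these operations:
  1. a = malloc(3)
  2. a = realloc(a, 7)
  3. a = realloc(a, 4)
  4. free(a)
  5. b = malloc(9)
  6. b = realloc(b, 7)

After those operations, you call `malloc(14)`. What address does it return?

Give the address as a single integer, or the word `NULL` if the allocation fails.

Answer: 7

Derivation:
Op 1: a = malloc(3) -> a = 0; heap: [0-2 ALLOC][3-28 FREE]
Op 2: a = realloc(a, 7) -> a = 0; heap: [0-6 ALLOC][7-28 FREE]
Op 3: a = realloc(a, 4) -> a = 0; heap: [0-3 ALLOC][4-28 FREE]
Op 4: free(a) -> (freed a); heap: [0-28 FREE]
Op 5: b = malloc(9) -> b = 0; heap: [0-8 ALLOC][9-28 FREE]
Op 6: b = realloc(b, 7) -> b = 0; heap: [0-6 ALLOC][7-28 FREE]
malloc(14): first-fit scan over [0-6 ALLOC][7-28 FREE] -> 7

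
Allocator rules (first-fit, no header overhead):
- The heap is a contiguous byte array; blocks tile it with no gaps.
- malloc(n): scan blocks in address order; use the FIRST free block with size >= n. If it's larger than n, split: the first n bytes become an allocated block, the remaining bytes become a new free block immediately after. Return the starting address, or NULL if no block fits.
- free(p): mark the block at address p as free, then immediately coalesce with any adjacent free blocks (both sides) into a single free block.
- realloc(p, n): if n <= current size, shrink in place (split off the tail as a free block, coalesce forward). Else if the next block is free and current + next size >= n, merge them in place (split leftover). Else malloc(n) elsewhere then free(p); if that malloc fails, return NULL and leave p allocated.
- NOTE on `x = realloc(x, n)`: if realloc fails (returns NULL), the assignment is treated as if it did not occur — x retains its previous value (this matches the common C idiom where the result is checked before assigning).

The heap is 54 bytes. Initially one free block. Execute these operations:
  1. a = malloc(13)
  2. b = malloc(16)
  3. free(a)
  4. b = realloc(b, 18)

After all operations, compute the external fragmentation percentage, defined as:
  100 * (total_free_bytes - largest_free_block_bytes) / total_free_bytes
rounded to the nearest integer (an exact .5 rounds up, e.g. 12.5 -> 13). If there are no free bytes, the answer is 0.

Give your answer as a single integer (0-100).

Op 1: a = malloc(13) -> a = 0; heap: [0-12 ALLOC][13-53 FREE]
Op 2: b = malloc(16) -> b = 13; heap: [0-12 ALLOC][13-28 ALLOC][29-53 FREE]
Op 3: free(a) -> (freed a); heap: [0-12 FREE][13-28 ALLOC][29-53 FREE]
Op 4: b = realloc(b, 18) -> b = 13; heap: [0-12 FREE][13-30 ALLOC][31-53 FREE]
Free blocks: [13 23] total_free=36 largest=23 -> 100*(36-23)/36 = 1300/36 ≈ 36.111 -> rounds to 36

Answer: 36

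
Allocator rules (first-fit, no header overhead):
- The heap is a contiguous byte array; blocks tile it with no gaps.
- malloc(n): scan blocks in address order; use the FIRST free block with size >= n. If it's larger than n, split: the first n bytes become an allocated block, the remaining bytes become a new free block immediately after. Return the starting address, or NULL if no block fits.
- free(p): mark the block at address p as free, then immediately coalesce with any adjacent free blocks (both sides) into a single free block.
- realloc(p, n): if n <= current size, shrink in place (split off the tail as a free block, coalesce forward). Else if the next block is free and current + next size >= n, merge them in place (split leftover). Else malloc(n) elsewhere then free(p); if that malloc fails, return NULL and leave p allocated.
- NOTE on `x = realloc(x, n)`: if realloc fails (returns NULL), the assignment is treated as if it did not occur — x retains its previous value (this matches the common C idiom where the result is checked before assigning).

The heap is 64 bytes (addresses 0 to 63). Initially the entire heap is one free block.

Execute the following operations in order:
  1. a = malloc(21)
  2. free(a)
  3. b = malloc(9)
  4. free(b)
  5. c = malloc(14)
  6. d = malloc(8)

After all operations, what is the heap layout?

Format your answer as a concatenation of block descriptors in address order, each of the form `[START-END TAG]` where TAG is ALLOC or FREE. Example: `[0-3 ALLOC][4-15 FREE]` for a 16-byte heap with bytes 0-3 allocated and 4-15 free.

Op 1: a = malloc(21) -> a = 0; heap: [0-20 ALLOC][21-63 FREE]
Op 2: free(a) -> (freed a); heap: [0-63 FREE]
Op 3: b = malloc(9) -> b = 0; heap: [0-8 ALLOC][9-63 FREE]
Op 4: free(b) -> (freed b); heap: [0-63 FREE]
Op 5: c = malloc(14) -> c = 0; heap: [0-13 ALLOC][14-63 FREE]
Op 6: d = malloc(8) -> d = 14; heap: [0-13 ALLOC][14-21 ALLOC][22-63 FREE]

Answer: [0-13 ALLOC][14-21 ALLOC][22-63 FREE]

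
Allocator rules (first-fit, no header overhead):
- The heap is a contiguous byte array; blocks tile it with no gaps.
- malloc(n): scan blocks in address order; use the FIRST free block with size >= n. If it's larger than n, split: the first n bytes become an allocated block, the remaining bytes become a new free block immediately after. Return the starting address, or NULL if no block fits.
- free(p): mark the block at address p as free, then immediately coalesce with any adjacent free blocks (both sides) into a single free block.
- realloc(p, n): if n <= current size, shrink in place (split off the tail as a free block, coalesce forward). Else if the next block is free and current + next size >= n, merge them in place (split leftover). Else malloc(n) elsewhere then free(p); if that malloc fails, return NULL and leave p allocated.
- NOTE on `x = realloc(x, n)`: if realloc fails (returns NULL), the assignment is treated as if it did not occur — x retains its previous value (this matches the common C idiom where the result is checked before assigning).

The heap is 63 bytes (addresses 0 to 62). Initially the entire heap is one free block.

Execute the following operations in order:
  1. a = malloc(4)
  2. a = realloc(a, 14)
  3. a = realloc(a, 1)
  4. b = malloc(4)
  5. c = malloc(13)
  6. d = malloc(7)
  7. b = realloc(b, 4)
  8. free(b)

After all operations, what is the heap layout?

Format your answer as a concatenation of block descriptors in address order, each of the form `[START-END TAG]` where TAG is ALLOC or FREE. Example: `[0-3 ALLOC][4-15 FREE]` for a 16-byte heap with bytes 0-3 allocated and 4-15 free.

Answer: [0-0 ALLOC][1-4 FREE][5-17 ALLOC][18-24 ALLOC][25-62 FREE]

Derivation:
Op 1: a = malloc(4) -> a = 0; heap: [0-3 ALLOC][4-62 FREE]
Op 2: a = realloc(a, 14) -> a = 0; heap: [0-13 ALLOC][14-62 FREE]
Op 3: a = realloc(a, 1) -> a = 0; heap: [0-0 ALLOC][1-62 FREE]
Op 4: b = malloc(4) -> b = 1; heap: [0-0 ALLOC][1-4 ALLOC][5-62 FREE]
Op 5: c = malloc(13) -> c = 5; heap: [0-0 ALLOC][1-4 ALLOC][5-17 ALLOC][18-62 FREE]
Op 6: d = malloc(7) -> d = 18; heap: [0-0 ALLOC][1-4 ALLOC][5-17 ALLOC][18-24 ALLOC][25-62 FREE]
Op 7: b = realloc(b, 4) -> b = 1; heap: [0-0 ALLOC][1-4 ALLOC][5-17 ALLOC][18-24 ALLOC][25-62 FREE]
Op 8: free(b) -> (freed b); heap: [0-0 ALLOC][1-4 FREE][5-17 ALLOC][18-24 ALLOC][25-62 FREE]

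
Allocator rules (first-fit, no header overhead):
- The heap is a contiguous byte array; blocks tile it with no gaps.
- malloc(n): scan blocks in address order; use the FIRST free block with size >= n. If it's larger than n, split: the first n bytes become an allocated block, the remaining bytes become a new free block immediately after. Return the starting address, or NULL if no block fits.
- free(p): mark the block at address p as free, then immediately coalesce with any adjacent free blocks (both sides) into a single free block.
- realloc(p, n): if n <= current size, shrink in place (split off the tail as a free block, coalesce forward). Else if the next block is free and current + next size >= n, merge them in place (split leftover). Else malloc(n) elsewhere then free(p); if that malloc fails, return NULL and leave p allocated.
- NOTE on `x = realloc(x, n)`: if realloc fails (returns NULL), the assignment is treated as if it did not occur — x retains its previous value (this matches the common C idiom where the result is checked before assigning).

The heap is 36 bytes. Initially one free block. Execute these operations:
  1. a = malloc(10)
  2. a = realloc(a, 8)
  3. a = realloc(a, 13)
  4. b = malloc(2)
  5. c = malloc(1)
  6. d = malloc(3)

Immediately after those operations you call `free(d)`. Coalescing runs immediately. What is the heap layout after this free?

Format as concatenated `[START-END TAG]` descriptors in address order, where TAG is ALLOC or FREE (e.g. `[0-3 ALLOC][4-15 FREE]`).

Op 1: a = malloc(10) -> a = 0; heap: [0-9 ALLOC][10-35 FREE]
Op 2: a = realloc(a, 8) -> a = 0; heap: [0-7 ALLOC][8-35 FREE]
Op 3: a = realloc(a, 13) -> a = 0; heap: [0-12 ALLOC][13-35 FREE]
Op 4: b = malloc(2) -> b = 13; heap: [0-12 ALLOC][13-14 ALLOC][15-35 FREE]
Op 5: c = malloc(1) -> c = 15; heap: [0-12 ALLOC][13-14 ALLOC][15-15 ALLOC][16-35 FREE]
Op 6: d = malloc(3) -> d = 16; heap: [0-12 ALLOC][13-14 ALLOC][15-15 ALLOC][16-18 ALLOC][19-35 FREE]
free(d): d = 16 -> block [16-18 ALLOC]; mark free, coalesce with adjacent free neighbors -> [0-12 ALLOC][13-14 ALLOC][15-15 ALLOC][16-35 FREE]

Answer: [0-12 ALLOC][13-14 ALLOC][15-15 ALLOC][16-35 FREE]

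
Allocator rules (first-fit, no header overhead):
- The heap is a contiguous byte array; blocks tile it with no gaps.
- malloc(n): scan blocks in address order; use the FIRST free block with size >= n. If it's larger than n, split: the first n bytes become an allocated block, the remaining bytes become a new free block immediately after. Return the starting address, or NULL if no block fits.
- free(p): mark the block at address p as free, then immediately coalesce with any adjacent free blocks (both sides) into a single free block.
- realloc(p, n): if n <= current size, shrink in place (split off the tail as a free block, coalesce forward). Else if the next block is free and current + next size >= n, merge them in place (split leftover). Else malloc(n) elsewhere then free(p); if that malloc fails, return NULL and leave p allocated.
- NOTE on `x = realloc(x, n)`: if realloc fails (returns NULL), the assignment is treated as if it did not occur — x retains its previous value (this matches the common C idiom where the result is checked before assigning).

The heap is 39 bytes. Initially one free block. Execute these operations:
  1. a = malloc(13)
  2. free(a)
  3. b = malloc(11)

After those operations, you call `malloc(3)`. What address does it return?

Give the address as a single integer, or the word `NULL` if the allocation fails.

Answer: 11

Derivation:
Op 1: a = malloc(13) -> a = 0; heap: [0-12 ALLOC][13-38 FREE]
Op 2: free(a) -> (freed a); heap: [0-38 FREE]
Op 3: b = malloc(11) -> b = 0; heap: [0-10 ALLOC][11-38 FREE]
malloc(3): first-fit scan over [0-10 ALLOC][11-38 FREE] -> 11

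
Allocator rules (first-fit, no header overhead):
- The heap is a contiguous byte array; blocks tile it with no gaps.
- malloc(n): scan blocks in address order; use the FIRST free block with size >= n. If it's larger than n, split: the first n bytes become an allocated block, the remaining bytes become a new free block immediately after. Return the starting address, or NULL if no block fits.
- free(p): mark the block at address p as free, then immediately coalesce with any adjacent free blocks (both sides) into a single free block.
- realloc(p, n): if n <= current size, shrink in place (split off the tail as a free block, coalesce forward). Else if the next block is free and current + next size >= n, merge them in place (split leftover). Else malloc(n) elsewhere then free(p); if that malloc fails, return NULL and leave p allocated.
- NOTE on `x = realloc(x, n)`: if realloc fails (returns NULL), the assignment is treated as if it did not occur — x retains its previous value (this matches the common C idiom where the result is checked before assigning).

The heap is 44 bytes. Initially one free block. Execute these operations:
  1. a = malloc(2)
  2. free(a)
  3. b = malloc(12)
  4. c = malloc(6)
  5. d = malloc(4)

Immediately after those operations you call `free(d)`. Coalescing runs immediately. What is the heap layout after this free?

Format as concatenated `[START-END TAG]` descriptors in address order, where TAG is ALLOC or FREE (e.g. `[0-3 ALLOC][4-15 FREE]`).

Answer: [0-11 ALLOC][12-17 ALLOC][18-43 FREE]

Derivation:
Op 1: a = malloc(2) -> a = 0; heap: [0-1 ALLOC][2-43 FREE]
Op 2: free(a) -> (freed a); heap: [0-43 FREE]
Op 3: b = malloc(12) -> b = 0; heap: [0-11 ALLOC][12-43 FREE]
Op 4: c = malloc(6) -> c = 12; heap: [0-11 ALLOC][12-17 ALLOC][18-43 FREE]
Op 5: d = malloc(4) -> d = 18; heap: [0-11 ALLOC][12-17 ALLOC][18-21 ALLOC][22-43 FREE]
free(d): d = 18 -> block [18-21 ALLOC]; mark free, coalesce with adjacent free neighbors -> [0-11 ALLOC][12-17 ALLOC][18-43 FREE]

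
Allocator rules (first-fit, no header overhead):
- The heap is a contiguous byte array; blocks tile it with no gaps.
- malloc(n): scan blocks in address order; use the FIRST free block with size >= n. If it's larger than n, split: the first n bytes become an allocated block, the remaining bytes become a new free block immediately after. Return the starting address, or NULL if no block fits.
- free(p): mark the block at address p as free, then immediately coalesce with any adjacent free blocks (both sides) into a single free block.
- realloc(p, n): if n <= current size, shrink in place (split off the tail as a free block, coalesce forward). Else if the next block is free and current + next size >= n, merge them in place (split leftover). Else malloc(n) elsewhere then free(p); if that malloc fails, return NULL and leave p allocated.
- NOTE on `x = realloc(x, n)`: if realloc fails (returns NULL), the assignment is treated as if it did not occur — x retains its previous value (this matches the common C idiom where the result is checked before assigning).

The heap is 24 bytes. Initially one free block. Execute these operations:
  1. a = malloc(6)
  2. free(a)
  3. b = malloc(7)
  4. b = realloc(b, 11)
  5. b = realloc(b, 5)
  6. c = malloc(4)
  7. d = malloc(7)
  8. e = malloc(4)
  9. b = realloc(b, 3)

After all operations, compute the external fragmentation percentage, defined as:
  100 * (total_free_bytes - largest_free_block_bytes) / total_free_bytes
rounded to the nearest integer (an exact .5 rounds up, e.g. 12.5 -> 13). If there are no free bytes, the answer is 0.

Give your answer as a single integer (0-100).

Answer: 33

Derivation:
Op 1: a = malloc(6) -> a = 0; heap: [0-5 ALLOC][6-23 FREE]
Op 2: free(a) -> (freed a); heap: [0-23 FREE]
Op 3: b = malloc(7) -> b = 0; heap: [0-6 ALLOC][7-23 FREE]
Op 4: b = realloc(b, 11) -> b = 0; heap: [0-10 ALLOC][11-23 FREE]
Op 5: b = realloc(b, 5) -> b = 0; heap: [0-4 ALLOC][5-23 FREE]
Op 6: c = malloc(4) -> c = 5; heap: [0-4 ALLOC][5-8 ALLOC][9-23 FREE]
Op 7: d = malloc(7) -> d = 9; heap: [0-4 ALLOC][5-8 ALLOC][9-15 ALLOC][16-23 FREE]
Op 8: e = malloc(4) -> e = 16; heap: [0-4 ALLOC][5-8 ALLOC][9-15 ALLOC][16-19 ALLOC][20-23 FREE]
Op 9: b = realloc(b, 3) -> b = 0; heap: [0-2 ALLOC][3-4 FREE][5-8 ALLOC][9-15 ALLOC][16-19 ALLOC][20-23 FREE]
Free blocks: [2 4] total_free=6 largest=4 -> 100*(6-4)/6 = 200/6 ≈ 33.333 -> rounds to 33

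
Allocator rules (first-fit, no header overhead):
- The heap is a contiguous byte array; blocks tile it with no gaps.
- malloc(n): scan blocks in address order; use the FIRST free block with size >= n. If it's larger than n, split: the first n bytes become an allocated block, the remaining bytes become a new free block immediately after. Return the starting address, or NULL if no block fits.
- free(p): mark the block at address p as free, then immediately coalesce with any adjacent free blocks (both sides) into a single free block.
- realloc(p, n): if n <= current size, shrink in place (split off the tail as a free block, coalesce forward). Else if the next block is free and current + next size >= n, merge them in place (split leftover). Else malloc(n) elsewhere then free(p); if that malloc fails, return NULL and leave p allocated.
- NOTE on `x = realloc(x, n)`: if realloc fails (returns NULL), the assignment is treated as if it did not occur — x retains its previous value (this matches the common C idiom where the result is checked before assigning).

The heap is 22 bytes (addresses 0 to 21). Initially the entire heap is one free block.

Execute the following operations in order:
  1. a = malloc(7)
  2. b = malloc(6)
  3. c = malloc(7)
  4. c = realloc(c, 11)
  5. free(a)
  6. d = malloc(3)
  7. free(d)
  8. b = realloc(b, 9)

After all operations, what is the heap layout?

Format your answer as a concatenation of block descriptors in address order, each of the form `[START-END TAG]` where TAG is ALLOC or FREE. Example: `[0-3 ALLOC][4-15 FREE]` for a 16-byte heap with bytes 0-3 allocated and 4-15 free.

Answer: [0-6 FREE][7-12 ALLOC][13-19 ALLOC][20-21 FREE]

Derivation:
Op 1: a = malloc(7) -> a = 0; heap: [0-6 ALLOC][7-21 FREE]
Op 2: b = malloc(6) -> b = 7; heap: [0-6 ALLOC][7-12 ALLOC][13-21 FREE]
Op 3: c = malloc(7) -> c = 13; heap: [0-6 ALLOC][7-12 ALLOC][13-19 ALLOC][20-21 FREE]
Op 4: c = realloc(c, 11) -> NULL (c unchanged); heap: [0-6 ALLOC][7-12 ALLOC][13-19 ALLOC][20-21 FREE]
Op 5: free(a) -> (freed a); heap: [0-6 FREE][7-12 ALLOC][13-19 ALLOC][20-21 FREE]
Op 6: d = malloc(3) -> d = 0; heap: [0-2 ALLOC][3-6 FREE][7-12 ALLOC][13-19 ALLOC][20-21 FREE]
Op 7: free(d) -> (freed d); heap: [0-6 FREE][7-12 ALLOC][13-19 ALLOC][20-21 FREE]
Op 8: b = realloc(b, 9) -> NULL (b unchanged); heap: [0-6 FREE][7-12 ALLOC][13-19 ALLOC][20-21 FREE]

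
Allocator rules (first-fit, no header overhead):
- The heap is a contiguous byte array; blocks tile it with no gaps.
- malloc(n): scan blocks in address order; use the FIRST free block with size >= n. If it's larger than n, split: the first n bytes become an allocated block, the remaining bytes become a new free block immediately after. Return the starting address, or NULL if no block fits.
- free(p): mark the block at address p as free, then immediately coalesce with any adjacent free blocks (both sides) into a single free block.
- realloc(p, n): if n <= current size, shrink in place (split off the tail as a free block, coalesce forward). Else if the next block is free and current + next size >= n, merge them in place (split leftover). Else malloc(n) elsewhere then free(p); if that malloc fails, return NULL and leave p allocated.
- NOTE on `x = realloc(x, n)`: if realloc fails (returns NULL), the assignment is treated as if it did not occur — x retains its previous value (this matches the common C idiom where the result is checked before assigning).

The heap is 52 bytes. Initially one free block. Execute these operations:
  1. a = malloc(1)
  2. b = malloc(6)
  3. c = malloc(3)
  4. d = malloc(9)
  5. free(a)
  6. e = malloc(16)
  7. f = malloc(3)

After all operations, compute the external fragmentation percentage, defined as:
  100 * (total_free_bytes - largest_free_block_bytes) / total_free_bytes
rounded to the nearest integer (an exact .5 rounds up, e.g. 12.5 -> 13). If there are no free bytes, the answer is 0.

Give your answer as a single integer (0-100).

Op 1: a = malloc(1) -> a = 0; heap: [0-0 ALLOC][1-51 FREE]
Op 2: b = malloc(6) -> b = 1; heap: [0-0 ALLOC][1-6 ALLOC][7-51 FREE]
Op 3: c = malloc(3) -> c = 7; heap: [0-0 ALLOC][1-6 ALLOC][7-9 ALLOC][10-51 FREE]
Op 4: d = malloc(9) -> d = 10; heap: [0-0 ALLOC][1-6 ALLOC][7-9 ALLOC][10-18 ALLOC][19-51 FREE]
Op 5: free(a) -> (freed a); heap: [0-0 FREE][1-6 ALLOC][7-9 ALLOC][10-18 ALLOC][19-51 FREE]
Op 6: e = malloc(16) -> e = 19; heap: [0-0 FREE][1-6 ALLOC][7-9 ALLOC][10-18 ALLOC][19-34 ALLOC][35-51 FREE]
Op 7: f = malloc(3) -> f = 35; heap: [0-0 FREE][1-6 ALLOC][7-9 ALLOC][10-18 ALLOC][19-34 ALLOC][35-37 ALLOC][38-51 FREE]
Free blocks: [1 14] total_free=15 largest=14 -> 100*(15-14)/15 = 100/15 ≈ 6.667 -> rounds to 7

Answer: 7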